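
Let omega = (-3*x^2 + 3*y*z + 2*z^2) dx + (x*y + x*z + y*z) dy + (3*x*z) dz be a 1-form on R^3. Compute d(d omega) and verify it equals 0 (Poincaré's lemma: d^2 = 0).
d(d omega) = 0

Step 1: d omega = sum_{i<j} (∂f_j/∂x_i - ∂f_i/∂x_j) dx_i ∧ dx_j:
  coeff of dx ∧ dy: y - 2*z
  coeff of dx ∧ dz: -3*y - z
  coeff of dy ∧ dz: -x - y
Step 2: Apply d again to each 2-form coefficient. The only possible 3-form in R^3 is dx ∧ dy ∧ dz, with coefficient
  ∂(coeff of dy∧dz)/∂x - ∂(coeff of dx∧dz)/∂y + ∂(coeff of dx∧dy)/∂z
  = ∂/∂x (-x - y) - ∂/∂y (-3*y - z) + ∂/∂z (y - 2*z).
Each of these terms simplifies to sums of mixed partials that cancel in pairs. The result is 0 (by equality of mixed partials for smooth functions — Schwarz / Clairaut).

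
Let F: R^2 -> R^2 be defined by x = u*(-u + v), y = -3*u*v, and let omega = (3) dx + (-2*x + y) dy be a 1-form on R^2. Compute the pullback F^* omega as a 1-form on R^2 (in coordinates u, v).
F^* omega = (-6*u^2*v + 15*u*v^2 - 6*u + 3*v) du + (3*u*(-2*u^2 + 5*u*v + 1)) dv

Using F^*(f dg) = (f ∘ F) d(g ∘ F), substitute each coordinate x_i by F_i(u, v) in f_i, and replace dx_i by d F_i = (∂F_i/∂u) du + (∂F_i/∂v) dv.
  For the x component: f_1(F) = 3; d F_1 = (-2*u + v) du + (u) dv
  For the y component: f_2(F) = u*(2*u - 5*v); d F_2 = (-3*v) du + (-3*u) dv
Combining and collecting du, dv coefficients:
  coeff of du: -6*u^2*v + 15*u*v^2 - 6*u + 3*v
  coeff of dv: 3*u*(-2*u^2 + 5*u*v + 1)
F^* omega = (-6*u^2*v + 15*u*v^2 - 6*u + 3*v) du + (3*u*(-2*u^2 + 5*u*v + 1)) dv.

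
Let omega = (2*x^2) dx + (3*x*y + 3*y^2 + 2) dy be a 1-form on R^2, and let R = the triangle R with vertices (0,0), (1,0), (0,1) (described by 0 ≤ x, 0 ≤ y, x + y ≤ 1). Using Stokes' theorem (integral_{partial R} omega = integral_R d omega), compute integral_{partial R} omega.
integral_(partial R) omega = 1/2

Stokes: integral_partial_R omega = integral_R d omega with d omega = (∂Q/∂x - ∂P/∂y) dx ∧ dy.
  ∂Q/∂x = 3*y
  ∂P/∂y = 0
  integrand = ∂Q/∂x - ∂P/∂y = 3*y.
Integrating over R: integral_0^1 integral_0^{1-x} (3*y) dy dx = 1/2.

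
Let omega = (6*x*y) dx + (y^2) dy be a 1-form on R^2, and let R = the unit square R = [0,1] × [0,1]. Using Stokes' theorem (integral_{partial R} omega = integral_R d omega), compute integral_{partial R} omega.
integral_(partial R) omega = -3

Stokes: integral_partial_R omega = integral_R d omega with d omega = (∂Q/∂x - ∂P/∂y) dx ∧ dy.
  ∂Q/∂x = 0
  ∂P/∂y = 6*x
  integrand = ∂Q/∂x - ∂P/∂y = -6*x.
Integrating over R: integral_0^1 integral_0^1 (-6*x) dx dy = -3.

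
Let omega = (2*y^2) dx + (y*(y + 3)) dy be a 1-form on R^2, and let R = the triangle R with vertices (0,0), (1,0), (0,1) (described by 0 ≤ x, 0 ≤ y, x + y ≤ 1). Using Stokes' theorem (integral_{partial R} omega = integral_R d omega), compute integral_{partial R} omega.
integral_(partial R) omega = -2/3

Stokes: integral_partial_R omega = integral_R d omega with d omega = (∂Q/∂x - ∂P/∂y) dx ∧ dy.
  ∂Q/∂x = 0
  ∂P/∂y = 4*y
  integrand = ∂Q/∂x - ∂P/∂y = -4*y.
Integrating over R: integral_0^1 integral_0^{1-x} (-4*y) dy dx = -2/3.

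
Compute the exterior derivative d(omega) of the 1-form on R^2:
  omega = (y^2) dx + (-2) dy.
d(omega) = (-2*y) dx ∧ dy

For a 1-form omega = sum_i f_i dx_i, the exterior derivative is
  d(omega) = sum_{i < j} (∂f_j/∂x_i - ∂f_i/∂x_j) dx_i ∧ dx_j.
  coefficient of dx ∧ dy: ∂f_2/∂x - ∂f_1/∂y = ∂(-2)/∂x - ∂(y^2)/∂y = -2*y
Assembling: d(omega) = (-2*y) dx ∧ dy.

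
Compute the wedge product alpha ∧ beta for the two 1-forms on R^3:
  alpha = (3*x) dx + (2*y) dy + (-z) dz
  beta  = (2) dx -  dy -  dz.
alpha ∧ beta = (-3*x - 4*y) dx ∧ dy + (-3*x + 2*z) dx ∧ dz + (-2*y - z) dy ∧ dz

Distribute the wedge, using dx_i ∧ dx_j = -dx_j ∧ dx_i and dx_i ∧ dx_i = 0. For each pair (i, j) with i < j, the coefficient of dx_i ∧ dx_j in alpha ∧ beta is (alpha_i * beta_j - alpha_j * beta_i). Collecting: alpha ∧ beta = (-3*x - 4*y) dx ∧ dy + (-3*x + 2*z) dx ∧ dz + (-2*y - z) dy ∧ dz.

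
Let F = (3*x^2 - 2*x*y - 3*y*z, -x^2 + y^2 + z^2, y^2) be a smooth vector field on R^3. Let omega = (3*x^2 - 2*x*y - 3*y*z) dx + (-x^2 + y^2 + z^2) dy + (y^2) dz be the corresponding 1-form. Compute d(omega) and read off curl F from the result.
d(omega) = (2*y - 2*z) dy ∧ dz + (-3*y) dz ∧ dx + (3*z) dx ∧ dy; curl F = (2*y - 2*z, -3*y, 3*z)

d omega = sum_{i<j} (∂f_j/∂x_i - ∂f_i/∂x_j) dx_i ∧ dx_j. Under the identification (dy ∧ dz, dz ∧ dx, dx ∧ dy) ↔ (e_x, e_y, e_z), the coefficients are exactly the components of curl F. Compute:
  ∂R/∂y - ∂Q/∂z = (2*y) - (2*z) = 2*y - 2*z
  ∂P/∂z - ∂R/∂x = (-3*y) - (0) = -3*y
  ∂Q/∂x - ∂P/∂y = (-2*x) - (-2*x - 3*z) = 3*z.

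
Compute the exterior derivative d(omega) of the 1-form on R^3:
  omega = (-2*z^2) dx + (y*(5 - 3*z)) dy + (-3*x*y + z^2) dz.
d(omega) = (-3*y + 4*z) dx ∧ dz + (-3*x + 3*y) dy ∧ dz

For a 1-form omega = sum_i f_i dx_i, the exterior derivative is
  d(omega) = sum_{i < j} (∂f_j/∂x_i - ∂f_i/∂x_j) dx_i ∧ dx_j.
  coefficient of dx ∧ dz: ∂f_3/∂x - ∂f_1/∂z = ∂(-3*x*y + z^2)/∂x - ∂(-2*z^2)/∂z = -3*y + 4*z
  coefficient of dy ∧ dz: ∂f_3/∂y - ∂f_2/∂z = ∂(-3*x*y + z^2)/∂y - ∂(y*(5 - 3*z))/∂z = -3*x + 3*y
Assembling: d(omega) = (-3*y + 4*z) dx ∧ dz + (-3*x + 3*y) dy ∧ dz.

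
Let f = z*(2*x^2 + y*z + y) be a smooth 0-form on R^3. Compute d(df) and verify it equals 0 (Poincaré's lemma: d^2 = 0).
d(df) = 0

Step 1: df = sum_i (∂f/∂x_i) dx_i = (4*x*z) dx + (z*(z + 1)) dy + (2*x^2 + 2*y*z + y) dz.
Step 2: Apply d again. Using the 1-form formula, the coefficient of dx ∧ dy in d(df) is ∂^2 f/∂x ∂y - ∂^2 f/∂y ∂x = (0) - (0) = 0 (equality of mixed partials for smooth f).
Similarly for dx ∧ dz and dy ∧ dz — all coefficients vanish. So d(df) = 0.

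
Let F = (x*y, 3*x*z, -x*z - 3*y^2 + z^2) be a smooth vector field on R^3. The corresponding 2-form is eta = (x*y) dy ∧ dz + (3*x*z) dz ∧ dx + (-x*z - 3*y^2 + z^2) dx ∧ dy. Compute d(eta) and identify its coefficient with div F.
d(eta) = (-x + y + 2*z) dx ∧ dy ∧ dz; div F = -x + y + 2*z

For a 2-form in R^3 of the form above, applying d gives a 3-form with coefficient ∂P/∂x + ∂Q/∂y + ∂R/∂z:
  ∂P/∂x = y
  ∂Q/∂y = 0
  ∂R/∂z = -x + 2*z
Sum = -x + y + 2*z, which is exactly div F.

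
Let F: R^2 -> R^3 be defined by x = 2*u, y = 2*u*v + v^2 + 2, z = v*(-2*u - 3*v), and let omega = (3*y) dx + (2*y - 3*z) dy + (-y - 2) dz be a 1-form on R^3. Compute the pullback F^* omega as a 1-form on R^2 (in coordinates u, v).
F^* omega = (24*u*v^2 + 12*u*v + 24*v^3 + 6*v^2 + 16*v + 12) du + (24*u^2*v + 56*u*v^2 + 16*u + 28*v^3 + 32*v) dv

Using F^*(f dg) = (f ∘ F) d(g ∘ F), substitute each coordinate x_i by F_i(u, v) in f_i, and replace dx_i by d F_i = (∂F_i/∂u) du + (∂F_i/∂v) dv.
  For the x component: f_1(F) = 6*u*v + 3*v^2 + 6; d F_1 = (2) du + (0) dv
  For the y component: f_2(F) = 10*u*v + 11*v^2 + 4; d F_2 = (2*v) du + (2*u + 2*v) dv
  For the z component: f_3(F) = -2*u*v - v^2 - 4; d F_3 = (-2*v) du + (-2*u - 6*v) dv
Combining and collecting du, dv coefficients:
  coeff of du: 24*u*v^2 + 12*u*v + 24*v^3 + 6*v^2 + 16*v + 12
  coeff of dv: 24*u^2*v + 56*u*v^2 + 16*u + 28*v^3 + 32*v
F^* omega = (24*u*v^2 + 12*u*v + 24*v^3 + 6*v^2 + 16*v + 12) du + (24*u^2*v + 56*u*v^2 + 16*u + 28*v^3 + 32*v) dv.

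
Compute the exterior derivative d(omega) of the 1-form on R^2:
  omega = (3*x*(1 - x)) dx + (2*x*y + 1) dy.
d(omega) = (2*y) dx ∧ dy

For a 1-form omega = sum_i f_i dx_i, the exterior derivative is
  d(omega) = sum_{i < j} (∂f_j/∂x_i - ∂f_i/∂x_j) dx_i ∧ dx_j.
  coefficient of dx ∧ dy: ∂f_2/∂x - ∂f_1/∂y = ∂(2*x*y + 1)/∂x - ∂(3*x*(1 - x))/∂y = 2*y
Assembling: d(omega) = (2*y) dx ∧ dy.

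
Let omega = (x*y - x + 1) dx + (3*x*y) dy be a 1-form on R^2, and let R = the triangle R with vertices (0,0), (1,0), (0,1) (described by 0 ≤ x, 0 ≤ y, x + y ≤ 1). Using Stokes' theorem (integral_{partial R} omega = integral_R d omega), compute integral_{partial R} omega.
integral_(partial R) omega = 1/3

Stokes: integral_partial_R omega = integral_R d omega with d omega = (∂Q/∂x - ∂P/∂y) dx ∧ dy.
  ∂Q/∂x = 3*y
  ∂P/∂y = x
  integrand = ∂Q/∂x - ∂P/∂y = -x + 3*y.
Integrating over R: integral_0^1 integral_0^{1-x} (-x + 3*y) dy dx = 1/3.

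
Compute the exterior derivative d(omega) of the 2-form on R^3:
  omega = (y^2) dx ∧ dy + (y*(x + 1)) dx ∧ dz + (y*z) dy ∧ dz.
d(omega) = (-x - 1) dx ∧ dy ∧ dz

For a 2-form omega = sum_{i<j} g_{ij} dx_i ∧ dx_j, the exterior derivative is
  d(omega) = sum_{i<j} d(g_{ij}) ∧ dx_i ∧ dx_j = sum_{i<j, k} (∂g_{ij}/∂x_k) dx_k ∧ dx_i ∧ dx_j.
Expand each term, using dx_k ∧ dx_i ∧ dx_j = sgn(permutation) dx_{(a)} ∧ dx_{(b)} ∧ dx_{(c)} with (a < b < c) sorted:
  d(y*(x + 1)) includes (∂/∂y)(y*(x + 1)) dy = (x + 1) dy, which multiplied by dx ∧ dz gives (-x - 1) dx ∧ dy ∧ dz
Collecting like 3-forms: d(omega) = (-x - 1) dx ∧ dy ∧ dz.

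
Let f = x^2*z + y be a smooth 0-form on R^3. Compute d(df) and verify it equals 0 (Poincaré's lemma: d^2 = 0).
d(df) = 0

Step 1: df = sum_i (∂f/∂x_i) dx_i = (2*x*z) dx + (1) dy + (x^2) dz.
Step 2: Apply d again. Using the 1-form formula, the coefficient of dx ∧ dy in d(df) is ∂^2 f/∂x ∂y - ∂^2 f/∂y ∂x = (0) - (0) = 0 (equality of mixed partials for smooth f).
Similarly for dx ∧ dz and dy ∧ dz — all coefficients vanish. So d(df) = 0.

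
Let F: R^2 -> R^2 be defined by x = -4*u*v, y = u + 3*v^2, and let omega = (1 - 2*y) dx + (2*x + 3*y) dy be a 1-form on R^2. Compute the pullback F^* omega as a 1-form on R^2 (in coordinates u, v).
F^* omega = (3*u + 24*v^3 + 9*v^2 - 4*v) du + (8*u^2 - 24*u*v^2 + 18*u*v - 4*u + 54*v^3) dv

Using F^*(f dg) = (f ∘ F) d(g ∘ F), substitute each coordinate x_i by F_i(u, v) in f_i, and replace dx_i by d F_i = (∂F_i/∂u) du + (∂F_i/∂v) dv.
  For the x component: f_1(F) = -2*u - 6*v^2 + 1; d F_1 = (-4*v) du + (-4*u) dv
  For the y component: f_2(F) = -8*u*v + 3*u + 9*v^2; d F_2 = (1) du + (6*v) dv
Combining and collecting du, dv coefficients:
  coeff of du: 3*u + 24*v^3 + 9*v^2 - 4*v
  coeff of dv: 8*u^2 - 24*u*v^2 + 18*u*v - 4*u + 54*v^3
F^* omega = (3*u + 24*v^3 + 9*v^2 - 4*v) du + (8*u^2 - 24*u*v^2 + 18*u*v - 4*u + 54*v^3) dv.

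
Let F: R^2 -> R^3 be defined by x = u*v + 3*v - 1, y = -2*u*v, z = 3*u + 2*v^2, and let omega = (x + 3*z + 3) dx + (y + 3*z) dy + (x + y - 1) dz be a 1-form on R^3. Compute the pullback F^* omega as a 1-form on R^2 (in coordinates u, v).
F^* omega = (5*u*v^2 - 12*u*v - 6*v^3 + 3*v^2 + 11*v - 6) du + (5*u^2*v - 9*u^2 - 10*u*v^2 + 6*u*v + 29*u + 30*v^2 + v + 6) dv

Using F^*(f dg) = (f ∘ F) d(g ∘ F), substitute each coordinate x_i by F_i(u, v) in f_i, and replace dx_i by d F_i = (∂F_i/∂u) du + (∂F_i/∂v) dv.
  For the x component: f_1(F) = u*v + 9*u + 6*v^2 + 3*v + 2; d F_1 = (v) du + (u + 3) dv
  For the y component: f_2(F) = -2*u*v + 9*u + 6*v^2; d F_2 = (-2*v) du + (-2*u) dv
  For the z component: f_3(F) = -u*v + 3*v - 2; d F_3 = (3) du + (4*v) dv
Combining and collecting du, dv coefficients:
  coeff of du: 5*u*v^2 - 12*u*v - 6*v^3 + 3*v^2 + 11*v - 6
  coeff of dv: 5*u^2*v - 9*u^2 - 10*u*v^2 + 6*u*v + 29*u + 30*v^2 + v + 6
F^* omega = (5*u*v^2 - 12*u*v - 6*v^3 + 3*v^2 + 11*v - 6) du + (5*u^2*v - 9*u^2 - 10*u*v^2 + 6*u*v + 29*u + 30*v^2 + v + 6) dv.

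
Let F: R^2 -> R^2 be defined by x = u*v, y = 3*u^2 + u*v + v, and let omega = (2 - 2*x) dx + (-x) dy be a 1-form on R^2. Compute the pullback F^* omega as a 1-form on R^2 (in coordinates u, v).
F^* omega = (v*(-6*u^2 - 3*u*v + 2)) du + (u*(-3*u*v - v + 2)) dv

Using F^*(f dg) = (f ∘ F) d(g ∘ F), substitute each coordinate x_i by F_i(u, v) in f_i, and replace dx_i by d F_i = (∂F_i/∂u) du + (∂F_i/∂v) dv.
  For the x component: f_1(F) = -2*u*v + 2; d F_1 = (v) du + (u) dv
  For the y component: f_2(F) = -u*v; d F_2 = (6*u + v) du + (u + 1) dv
Combining and collecting du, dv coefficients:
  coeff of du: v*(-6*u^2 - 3*u*v + 2)
  coeff of dv: u*(-3*u*v - v + 2)
F^* omega = (v*(-6*u^2 - 3*u*v + 2)) du + (u*(-3*u*v - v + 2)) dv.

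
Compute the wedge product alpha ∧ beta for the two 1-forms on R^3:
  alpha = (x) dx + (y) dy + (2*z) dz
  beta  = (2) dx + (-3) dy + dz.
alpha ∧ beta = (-3*x - 2*y) dx ∧ dy + (x - 4*z) dx ∧ dz + (y + 6*z) dy ∧ dz

Distribute the wedge, using dx_i ∧ dx_j = -dx_j ∧ dx_i and dx_i ∧ dx_i = 0. For each pair (i, j) with i < j, the coefficient of dx_i ∧ dx_j in alpha ∧ beta is (alpha_i * beta_j - alpha_j * beta_i). Collecting: alpha ∧ beta = (-3*x - 2*y) dx ∧ dy + (x - 4*z) dx ∧ dz + (y + 6*z) dy ∧ dz.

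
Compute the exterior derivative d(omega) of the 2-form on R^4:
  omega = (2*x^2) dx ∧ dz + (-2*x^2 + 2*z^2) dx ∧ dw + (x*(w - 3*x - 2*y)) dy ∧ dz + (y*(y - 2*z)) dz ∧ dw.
d(omega) = (-4*z) dx ∧ dz ∧ dw + (w - 6*x - 2*y) dx ∧ dy ∧ dz + (x + 2*y - 2*z) dy ∧ dz ∧ dw

For a 2-form omega = sum_{i<j} g_{ij} dx_i ∧ dx_j, the exterior derivative is
  d(omega) = sum_{i<j} d(g_{ij}) ∧ dx_i ∧ dx_j = sum_{i<j, k} (∂g_{ij}/∂x_k) dx_k ∧ dx_i ∧ dx_j.
Expand each term, using dx_k ∧ dx_i ∧ dx_j = sgn(permutation) dx_{(a)} ∧ dx_{(b)} ∧ dx_{(c)} with (a < b < c) sorted:
  d(-2*x^2 + 2*z^2) includes (∂/∂z)(-2*x^2 + 2*z^2) dz = (4*z) dz, which multiplied by dx ∧ dw gives (-4*z) dx ∧ dz ∧ dw
  d(x*(w - 3*x - 2*y)) includes (∂/∂x)(x*(w - 3*x - 2*y)) dx = (w - 6*x - 2*y) dx, which multiplied by dy ∧ dz gives (w - 6*x - 2*y) dx ∧ dy ∧ dz
  d(x*(w - 3*x - 2*y)) includes (∂/∂w)(x*(w - 3*x - 2*y)) dw = (x) dw, which multiplied by dy ∧ dz gives (x) dy ∧ dz ∧ dw
  d(y*(y - 2*z)) includes (∂/∂y)(y*(y - 2*z)) dy = (2*y - 2*z) dy, which multiplied by dz ∧ dw gives (2*y - 2*z) dy ∧ dz ∧ dw
Collecting like 3-forms: d(omega) = (-4*z) dx ∧ dz ∧ dw + (w - 6*x - 2*y) dx ∧ dy ∧ dz + (x + 2*y - 2*z) dy ∧ dz ∧ dw.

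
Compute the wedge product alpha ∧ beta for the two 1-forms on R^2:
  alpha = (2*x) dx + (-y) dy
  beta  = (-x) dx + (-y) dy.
alpha ∧ beta = (-3*x*y) dx ∧ dy

Distribute the wedge, using dx_i ∧ dx_j = -dx_j ∧ dx_i and dx_i ∧ dx_i = 0. For each pair (i, j) with i < j, the coefficient of dx_i ∧ dx_j in alpha ∧ beta is (alpha_i * beta_j - alpha_j * beta_i). Collecting: alpha ∧ beta = (-3*x*y) dx ∧ dy.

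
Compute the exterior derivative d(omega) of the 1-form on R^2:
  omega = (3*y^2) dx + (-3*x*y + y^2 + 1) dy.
d(omega) = (-9*y) dx ∧ dy

For a 1-form omega = sum_i f_i dx_i, the exterior derivative is
  d(omega) = sum_{i < j} (∂f_j/∂x_i - ∂f_i/∂x_j) dx_i ∧ dx_j.
  coefficient of dx ∧ dy: ∂f_2/∂x - ∂f_1/∂y = ∂(-3*x*y + y^2 + 1)/∂x - ∂(3*y^2)/∂y = -9*y
Assembling: d(omega) = (-9*y) dx ∧ dy.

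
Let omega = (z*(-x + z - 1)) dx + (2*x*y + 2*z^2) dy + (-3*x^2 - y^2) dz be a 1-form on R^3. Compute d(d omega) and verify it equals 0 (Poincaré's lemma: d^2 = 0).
d(d omega) = 0

Step 1: d omega = sum_{i<j} (∂f_j/∂x_i - ∂f_i/∂x_j) dx_i ∧ dx_j:
  coeff of dx ∧ dy: 2*y
  coeff of dx ∧ dz: -5*x - 2*z + 1
  coeff of dy ∧ dz: -2*y - 4*z
Step 2: Apply d again to each 2-form coefficient. The only possible 3-form in R^3 is dx ∧ dy ∧ dz, with coefficient
  ∂(coeff of dy∧dz)/∂x - ∂(coeff of dx∧dz)/∂y + ∂(coeff of dx∧dy)/∂z
  = ∂/∂x (-2*y - 4*z) - ∂/∂y (-5*x - 2*z + 1) + ∂/∂z (2*y).
Each of these terms simplifies to sums of mixed partials that cancel in pairs. The result is 0 (by equality of mixed partials for smooth functions — Schwarz / Clairaut).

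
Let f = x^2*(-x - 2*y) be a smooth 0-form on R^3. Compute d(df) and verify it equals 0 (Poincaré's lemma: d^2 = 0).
d(df) = 0

Step 1: df = sum_i (∂f/∂x_i) dx_i = (x*(-3*x - 4*y)) dx + (-2*x^2) dy + (0) dz.
Step 2: Apply d again. Using the 1-form formula, the coefficient of dx ∧ dy in d(df) is ∂^2 f/∂x ∂y - ∂^2 f/∂y ∂x = (-4*x) - (-4*x) = 0 (equality of mixed partials for smooth f).
Similarly for dx ∧ dz and dy ∧ dz — all coefficients vanish. So d(df) = 0.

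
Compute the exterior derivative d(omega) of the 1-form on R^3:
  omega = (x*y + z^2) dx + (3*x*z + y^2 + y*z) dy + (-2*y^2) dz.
d(omega) = (-x + 3*z) dx ∧ dy + (-2*z) dx ∧ dz + (-3*x - 5*y) dy ∧ dz

For a 1-form omega = sum_i f_i dx_i, the exterior derivative is
  d(omega) = sum_{i < j} (∂f_j/∂x_i - ∂f_i/∂x_j) dx_i ∧ dx_j.
  coefficient of dx ∧ dy: ∂f_2/∂x - ∂f_1/∂y = ∂(3*x*z + y^2 + y*z)/∂x - ∂(x*y + z^2)/∂y = -x + 3*z
  coefficient of dx ∧ dz: ∂f_3/∂x - ∂f_1/∂z = ∂(-2*y^2)/∂x - ∂(x*y + z^2)/∂z = -2*z
  coefficient of dy ∧ dz: ∂f_3/∂y - ∂f_2/∂z = ∂(-2*y^2)/∂y - ∂(3*x*z + y^2 + y*z)/∂z = -3*x - 5*y
Assembling: d(omega) = (-x + 3*z) dx ∧ dy + (-2*z) dx ∧ dz + (-3*x - 5*y) dy ∧ dz.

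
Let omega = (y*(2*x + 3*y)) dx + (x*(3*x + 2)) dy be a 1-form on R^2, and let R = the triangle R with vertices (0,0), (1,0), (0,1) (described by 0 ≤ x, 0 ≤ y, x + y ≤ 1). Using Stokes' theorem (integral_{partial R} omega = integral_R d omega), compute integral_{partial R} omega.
integral_(partial R) omega = 2/3

Stokes: integral_partial_R omega = integral_R d omega with d omega = (∂Q/∂x - ∂P/∂y) dx ∧ dy.
  ∂Q/∂x = 6*x + 2
  ∂P/∂y = 2*x + 6*y
  integrand = ∂Q/∂x - ∂P/∂y = 4*x - 6*y + 2.
Integrating over R: integral_0^1 integral_0^{1-x} (4*x - 6*y + 2) dy dx = 2/3.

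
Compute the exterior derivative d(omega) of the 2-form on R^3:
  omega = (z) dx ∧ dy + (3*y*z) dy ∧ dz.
d(omega) = (1) dx ∧ dy ∧ dz

For a 2-form omega = sum_{i<j} g_{ij} dx_i ∧ dx_j, the exterior derivative is
  d(omega) = sum_{i<j} d(g_{ij}) ∧ dx_i ∧ dx_j = sum_{i<j, k} (∂g_{ij}/∂x_k) dx_k ∧ dx_i ∧ dx_j.
Expand each term, using dx_k ∧ dx_i ∧ dx_j = sgn(permutation) dx_{(a)} ∧ dx_{(b)} ∧ dx_{(c)} with (a < b < c) sorted:
  d(z) includes (∂/∂z)(z) dz = (1) dz, which multiplied by dx ∧ dy gives (1) dx ∧ dy ∧ dz
Collecting like 3-forms: d(omega) = (1) dx ∧ dy ∧ dz.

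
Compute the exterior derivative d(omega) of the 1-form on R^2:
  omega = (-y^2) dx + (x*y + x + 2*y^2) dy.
d(omega) = (3*y + 1) dx ∧ dy

For a 1-form omega = sum_i f_i dx_i, the exterior derivative is
  d(omega) = sum_{i < j} (∂f_j/∂x_i - ∂f_i/∂x_j) dx_i ∧ dx_j.
  coefficient of dx ∧ dy: ∂f_2/∂x - ∂f_1/∂y = ∂(x*y + x + 2*y^2)/∂x - ∂(-y^2)/∂y = 3*y + 1
Assembling: d(omega) = (3*y + 1) dx ∧ dy.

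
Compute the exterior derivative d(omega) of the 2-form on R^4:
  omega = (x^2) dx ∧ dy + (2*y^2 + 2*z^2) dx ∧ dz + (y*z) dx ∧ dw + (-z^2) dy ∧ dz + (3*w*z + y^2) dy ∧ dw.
d(omega) = (-4*y) dx ∧ dy ∧ dz + (-z) dx ∧ dy ∧ dw + (-y) dx ∧ dz ∧ dw + (-3*w) dy ∧ dz ∧ dw

For a 2-form omega = sum_{i<j} g_{ij} dx_i ∧ dx_j, the exterior derivative is
  d(omega) = sum_{i<j} d(g_{ij}) ∧ dx_i ∧ dx_j = sum_{i<j, k} (∂g_{ij}/∂x_k) dx_k ∧ dx_i ∧ dx_j.
Expand each term, using dx_k ∧ dx_i ∧ dx_j = sgn(permutation) dx_{(a)} ∧ dx_{(b)} ∧ dx_{(c)} with (a < b < c) sorted:
  d(2*y^2 + 2*z^2) includes (∂/∂y)(2*y^2 + 2*z^2) dy = (4*y) dy, which multiplied by dx ∧ dz gives (-4*y) dx ∧ dy ∧ dz
  d(y*z) includes (∂/∂y)(y*z) dy = (z) dy, which multiplied by dx ∧ dw gives (-z) dx ∧ dy ∧ dw
  d(y*z) includes (∂/∂z)(y*z) dz = (y) dz, which multiplied by dx ∧ dw gives (-y) dx ∧ dz ∧ dw
  d(3*w*z + y^2) includes (∂/∂z)(3*w*z + y^2) dz = (3*w) dz, which multiplied by dy ∧ dw gives (-3*w) dy ∧ dz ∧ dw
Collecting like 3-forms: d(omega) = (-4*y) dx ∧ dy ∧ dz + (-z) dx ∧ dy ∧ dw + (-y) dx ∧ dz ∧ dw + (-3*w) dy ∧ dz ∧ dw.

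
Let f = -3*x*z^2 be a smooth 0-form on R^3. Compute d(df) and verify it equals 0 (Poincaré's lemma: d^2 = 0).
d(df) = 0

Step 1: df = sum_i (∂f/∂x_i) dx_i = (-3*z^2) dx + (0) dy + (-6*x*z) dz.
Step 2: Apply d again. Using the 1-form formula, the coefficient of dx ∧ dy in d(df) is ∂^2 f/∂x ∂y - ∂^2 f/∂y ∂x = (0) - (0) = 0 (equality of mixed partials for smooth f).
Similarly for dx ∧ dz and dy ∧ dz — all coefficients vanish. So d(df) = 0.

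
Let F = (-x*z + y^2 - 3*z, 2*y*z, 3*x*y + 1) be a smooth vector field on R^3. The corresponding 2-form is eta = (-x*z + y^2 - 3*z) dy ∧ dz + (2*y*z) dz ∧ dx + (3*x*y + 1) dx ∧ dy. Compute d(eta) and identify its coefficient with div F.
d(eta) = (z) dx ∧ dy ∧ dz; div F = z

For a 2-form in R^3 of the form above, applying d gives a 3-form with coefficient ∂P/∂x + ∂Q/∂y + ∂R/∂z:
  ∂P/∂x = -z
  ∂Q/∂y = 2*z
  ∂R/∂z = 0
Sum = z, which is exactly div F.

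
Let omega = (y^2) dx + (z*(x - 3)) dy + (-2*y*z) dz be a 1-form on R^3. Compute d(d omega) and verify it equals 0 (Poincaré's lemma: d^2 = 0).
d(d omega) = 0

Step 1: d omega = sum_{i<j} (∂f_j/∂x_i - ∂f_i/∂x_j) dx_i ∧ dx_j:
  coeff of dx ∧ dy: -2*y + z
  coeff of dx ∧ dz: 0
  coeff of dy ∧ dz: -x - 2*z + 3
Step 2: Apply d again to each 2-form coefficient. The only possible 3-form in R^3 is dx ∧ dy ∧ dz, with coefficient
  ∂(coeff of dy∧dz)/∂x - ∂(coeff of dx∧dz)/∂y + ∂(coeff of dx∧dy)/∂z
  = ∂/∂x (-x - 2*z + 3) - ∂/∂y (0) + ∂/∂z (-2*y + z).
Each of these terms simplifies to sums of mixed partials that cancel in pairs. The result is 0 (by equality of mixed partials for smooth functions — Schwarz / Clairaut).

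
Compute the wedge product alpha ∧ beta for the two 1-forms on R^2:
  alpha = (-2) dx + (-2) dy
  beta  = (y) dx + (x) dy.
alpha ∧ beta = (-2*x + 2*y) dx ∧ dy

Distribute the wedge, using dx_i ∧ dx_j = -dx_j ∧ dx_i and dx_i ∧ dx_i = 0. For each pair (i, j) with i < j, the coefficient of dx_i ∧ dx_j in alpha ∧ beta is (alpha_i * beta_j - alpha_j * beta_i). Collecting: alpha ∧ beta = (-2*x + 2*y) dx ∧ dy.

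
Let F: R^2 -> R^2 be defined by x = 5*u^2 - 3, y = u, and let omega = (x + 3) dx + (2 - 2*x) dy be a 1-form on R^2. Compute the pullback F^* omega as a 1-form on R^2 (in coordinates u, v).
F^* omega = (50*u^3 - 10*u^2 + 8) du

Using F^*(f dg) = (f ∘ F) d(g ∘ F), substitute each coordinate x_i by F_i(u, v) in f_i, and replace dx_i by d F_i = (∂F_i/∂u) du + (∂F_i/∂v) dv.
  For the x component: f_1(F) = 5*u^2; d F_1 = (10*u) du + (0) dv
  For the y component: f_2(F) = 8 - 10*u^2; d F_2 = (1) du + (0) dv
Combining and collecting du, dv coefficients:
  coeff of du: 50*u^3 - 10*u^2 + 8
  coeff of dv: 0
F^* omega = (50*u^3 - 10*u^2 + 8) du.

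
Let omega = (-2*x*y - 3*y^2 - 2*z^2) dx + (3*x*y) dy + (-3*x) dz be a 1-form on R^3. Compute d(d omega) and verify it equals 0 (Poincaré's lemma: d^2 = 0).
d(d omega) = 0

Step 1: d omega = sum_{i<j} (∂f_j/∂x_i - ∂f_i/∂x_j) dx_i ∧ dx_j:
  coeff of dx ∧ dy: 2*x + 9*y
  coeff of dx ∧ dz: 4*z - 3
  coeff of dy ∧ dz: 0
Step 2: Apply d again to each 2-form coefficient. The only possible 3-form in R^3 is dx ∧ dy ∧ dz, with coefficient
  ∂(coeff of dy∧dz)/∂x - ∂(coeff of dx∧dz)/∂y + ∂(coeff of dx∧dy)/∂z
  = ∂/∂x (0) - ∂/∂y (4*z - 3) + ∂/∂z (2*x + 9*y).
Each of these terms simplifies to sums of mixed partials that cancel in pairs. The result is 0 (by equality of mixed partials for smooth functions — Schwarz / Clairaut).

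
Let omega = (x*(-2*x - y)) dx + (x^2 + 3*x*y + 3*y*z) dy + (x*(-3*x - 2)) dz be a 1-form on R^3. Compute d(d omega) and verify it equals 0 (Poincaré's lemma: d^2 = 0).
d(d omega) = 0

Step 1: d omega = sum_{i<j} (∂f_j/∂x_i - ∂f_i/∂x_j) dx_i ∧ dx_j:
  coeff of dx ∧ dy: 3*x + 3*y
  coeff of dx ∧ dz: -6*x - 2
  coeff of dy ∧ dz: -3*y
Step 2: Apply d again to each 2-form coefficient. The only possible 3-form in R^3 is dx ∧ dy ∧ dz, with coefficient
  ∂(coeff of dy∧dz)/∂x - ∂(coeff of dx∧dz)/∂y + ∂(coeff of dx∧dy)/∂z
  = ∂/∂x (-3*y) - ∂/∂y (-6*x - 2) + ∂/∂z (3*x + 3*y).
Each of these terms simplifies to sums of mixed partials that cancel in pairs. The result is 0 (by equality of mixed partials for smooth functions — Schwarz / Clairaut).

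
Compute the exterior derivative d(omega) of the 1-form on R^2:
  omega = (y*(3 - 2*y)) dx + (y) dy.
d(omega) = (4*y - 3) dx ∧ dy

For a 1-form omega = sum_i f_i dx_i, the exterior derivative is
  d(omega) = sum_{i < j} (∂f_j/∂x_i - ∂f_i/∂x_j) dx_i ∧ dx_j.
  coefficient of dx ∧ dy: ∂f_2/∂x - ∂f_1/∂y = ∂(y)/∂x - ∂(y*(3 - 2*y))/∂y = 4*y - 3
Assembling: d(omega) = (4*y - 3) dx ∧ dy.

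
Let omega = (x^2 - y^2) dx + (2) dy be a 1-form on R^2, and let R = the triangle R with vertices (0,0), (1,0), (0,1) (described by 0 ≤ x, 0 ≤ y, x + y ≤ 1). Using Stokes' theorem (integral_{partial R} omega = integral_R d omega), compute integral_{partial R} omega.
integral_(partial R) omega = 1/3

Stokes: integral_partial_R omega = integral_R d omega with d omega = (∂Q/∂x - ∂P/∂y) dx ∧ dy.
  ∂Q/∂x = 0
  ∂P/∂y = -2*y
  integrand = ∂Q/∂x - ∂P/∂y = 2*y.
Integrating over R: integral_0^1 integral_0^{1-x} (2*y) dy dx = 1/3.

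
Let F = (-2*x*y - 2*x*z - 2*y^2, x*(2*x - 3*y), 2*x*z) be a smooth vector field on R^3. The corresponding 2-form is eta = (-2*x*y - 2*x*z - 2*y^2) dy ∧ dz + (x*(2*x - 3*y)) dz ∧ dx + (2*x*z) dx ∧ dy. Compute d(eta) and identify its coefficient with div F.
d(eta) = (-x - 2*y - 2*z) dx ∧ dy ∧ dz; div F = -x - 2*y - 2*z

For a 2-form in R^3 of the form above, applying d gives a 3-form with coefficient ∂P/∂x + ∂Q/∂y + ∂R/∂z:
  ∂P/∂x = -2*y - 2*z
  ∂Q/∂y = -3*x
  ∂R/∂z = 2*x
Sum = -x - 2*y - 2*z, which is exactly div F.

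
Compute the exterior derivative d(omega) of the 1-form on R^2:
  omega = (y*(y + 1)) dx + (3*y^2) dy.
d(omega) = (-2*y - 1) dx ∧ dy

For a 1-form omega = sum_i f_i dx_i, the exterior derivative is
  d(omega) = sum_{i < j} (∂f_j/∂x_i - ∂f_i/∂x_j) dx_i ∧ dx_j.
  coefficient of dx ∧ dy: ∂f_2/∂x - ∂f_1/∂y = ∂(3*y^2)/∂x - ∂(y*(y + 1))/∂y = -2*y - 1
Assembling: d(omega) = (-2*y - 1) dx ∧ dy.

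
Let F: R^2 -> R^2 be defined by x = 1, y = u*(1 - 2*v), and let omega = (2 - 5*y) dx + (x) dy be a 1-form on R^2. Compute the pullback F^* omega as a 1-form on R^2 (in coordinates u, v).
F^* omega = (1 - 2*v) du + (-2*u) dv

Using F^*(f dg) = (f ∘ F) d(g ∘ F), substitute each coordinate x_i by F_i(u, v) in f_i, and replace dx_i by d F_i = (∂F_i/∂u) du + (∂F_i/∂v) dv.
  For the x component: f_1(F) = 10*u*v - 5*u + 2; d F_1 = (0) du + (0) dv
  For the y component: f_2(F) = 1; d F_2 = (1 - 2*v) du + (-2*u) dv
Combining and collecting du, dv coefficients:
  coeff of du: 1 - 2*v
  coeff of dv: -2*u
F^* omega = (1 - 2*v) du + (-2*u) dv.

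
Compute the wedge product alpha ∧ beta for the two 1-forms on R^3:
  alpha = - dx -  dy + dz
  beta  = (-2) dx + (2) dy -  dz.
alpha ∧ beta = (-4) dx ∧ dy + (3) dx ∧ dz + (-1) dy ∧ dz

Distribute the wedge, using dx_i ∧ dx_j = -dx_j ∧ dx_i and dx_i ∧ dx_i = 0. For each pair (i, j) with i < j, the coefficient of dx_i ∧ dx_j in alpha ∧ beta is (alpha_i * beta_j - alpha_j * beta_i). Collecting: alpha ∧ beta = (-4) dx ∧ dy + (3) dx ∧ dz + (-1) dy ∧ dz.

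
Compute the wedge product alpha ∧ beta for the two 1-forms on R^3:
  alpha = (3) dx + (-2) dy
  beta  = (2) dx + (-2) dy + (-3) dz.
alpha ∧ beta = (-2) dx ∧ dy + (-9) dx ∧ dz + (6) dy ∧ dz

Distribute the wedge, using dx_i ∧ dx_j = -dx_j ∧ dx_i and dx_i ∧ dx_i = 0. For each pair (i, j) with i < j, the coefficient of dx_i ∧ dx_j in alpha ∧ beta is (alpha_i * beta_j - alpha_j * beta_i). Collecting: alpha ∧ beta = (-2) dx ∧ dy + (-9) dx ∧ dz + (6) dy ∧ dz.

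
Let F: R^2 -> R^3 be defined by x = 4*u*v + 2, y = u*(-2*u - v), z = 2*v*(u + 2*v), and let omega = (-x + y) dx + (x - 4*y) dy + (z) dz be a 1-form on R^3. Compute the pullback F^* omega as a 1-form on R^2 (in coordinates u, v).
F^* omega = (-32*u^3 - 48*u^2*v - 24*u*v^2 - 8*u + 8*v^3 - 10*v) du + (-16*u^3 - 24*u^2*v + 24*u*v^2 - 10*u + 32*v^3) dv

Using F^*(f dg) = (f ∘ F) d(g ∘ F), substitute each coordinate x_i by F_i(u, v) in f_i, and replace dx_i by d F_i = (∂F_i/∂u) du + (∂F_i/∂v) dv.
  For the x component: f_1(F) = -2*u^2 - 5*u*v - 2; d F_1 = (4*v) du + (4*u) dv
  For the y component: f_2(F) = 8*u^2 + 8*u*v + 2; d F_2 = (-4*u - v) du + (-u) dv
  For the z component: f_3(F) = 2*v*(u + 2*v); d F_3 = (2*v) du + (2*u + 8*v) dv
Combining and collecting du, dv coefficients:
  coeff of du: -32*u^3 - 48*u^2*v - 24*u*v^2 - 8*u + 8*v^3 - 10*v
  coeff of dv: -16*u^3 - 24*u^2*v + 24*u*v^2 - 10*u + 32*v^3
F^* omega = (-32*u^3 - 48*u^2*v - 24*u*v^2 - 8*u + 8*v^3 - 10*v) du + (-16*u^3 - 24*u^2*v + 24*u*v^2 - 10*u + 32*v^3) dv.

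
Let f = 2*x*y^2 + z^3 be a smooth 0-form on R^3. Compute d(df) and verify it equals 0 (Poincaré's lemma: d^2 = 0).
d(df) = 0

Step 1: df = sum_i (∂f/∂x_i) dx_i = (2*y^2) dx + (4*x*y) dy + (3*z^2) dz.
Step 2: Apply d again. Using the 1-form formula, the coefficient of dx ∧ dy in d(df) is ∂^2 f/∂x ∂y - ∂^2 f/∂y ∂x = (4*y) - (4*y) = 0 (equality of mixed partials for smooth f).
Similarly for dx ∧ dz and dy ∧ dz — all coefficients vanish. So d(df) = 0.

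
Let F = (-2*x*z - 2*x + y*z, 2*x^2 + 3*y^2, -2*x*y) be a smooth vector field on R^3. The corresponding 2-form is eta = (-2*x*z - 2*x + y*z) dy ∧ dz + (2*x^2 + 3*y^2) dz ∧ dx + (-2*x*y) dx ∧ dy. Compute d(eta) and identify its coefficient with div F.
d(eta) = (6*y - 2*z - 2) dx ∧ dy ∧ dz; div F = 6*y - 2*z - 2

For a 2-form in R^3 of the form above, applying d gives a 3-form with coefficient ∂P/∂x + ∂Q/∂y + ∂R/∂z:
  ∂P/∂x = -2*z - 2
  ∂Q/∂y = 6*y
  ∂R/∂z = 0
Sum = 6*y - 2*z - 2, which is exactly div F.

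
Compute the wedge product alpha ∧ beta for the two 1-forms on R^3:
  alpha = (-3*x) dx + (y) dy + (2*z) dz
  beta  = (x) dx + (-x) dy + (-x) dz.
alpha ∧ beta = (x*(3*x - y)) dx ∧ dy + (x*(3*x - 2*z)) dx ∧ dz + (x*(-y + 2*z)) dy ∧ dz

Distribute the wedge, using dx_i ∧ dx_j = -dx_j ∧ dx_i and dx_i ∧ dx_i = 0. For each pair (i, j) with i < j, the coefficient of dx_i ∧ dx_j in alpha ∧ beta is (alpha_i * beta_j - alpha_j * beta_i). Collecting: alpha ∧ beta = (x*(3*x - y)) dx ∧ dy + (x*(3*x - 2*z)) dx ∧ dz + (x*(-y + 2*z)) dy ∧ dz.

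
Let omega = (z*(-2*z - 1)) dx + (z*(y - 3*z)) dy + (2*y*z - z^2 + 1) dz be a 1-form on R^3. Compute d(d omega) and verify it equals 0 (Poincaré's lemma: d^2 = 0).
d(d omega) = 0

Step 1: d omega = sum_{i<j} (∂f_j/∂x_i - ∂f_i/∂x_j) dx_i ∧ dx_j:
  coeff of dx ∧ dy: 0
  coeff of dx ∧ dz: 4*z + 1
  coeff of dy ∧ dz: -y + 8*z
Step 2: Apply d again to each 2-form coefficient. The only possible 3-form in R^3 is dx ∧ dy ∧ dz, with coefficient
  ∂(coeff of dy∧dz)/∂x - ∂(coeff of dx∧dz)/∂y + ∂(coeff of dx∧dy)/∂z
  = ∂/∂x (-y + 8*z) - ∂/∂y (4*z + 1) + ∂/∂z (0).
Each of these terms simplifies to sums of mixed partials that cancel in pairs. The result is 0 (by equality of mixed partials for smooth functions — Schwarz / Clairaut).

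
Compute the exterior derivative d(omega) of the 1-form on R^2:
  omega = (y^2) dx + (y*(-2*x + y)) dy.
d(omega) = (-4*y) dx ∧ dy

For a 1-form omega = sum_i f_i dx_i, the exterior derivative is
  d(omega) = sum_{i < j} (∂f_j/∂x_i - ∂f_i/∂x_j) dx_i ∧ dx_j.
  coefficient of dx ∧ dy: ∂f_2/∂x - ∂f_1/∂y = ∂(y*(-2*x + y))/∂x - ∂(y^2)/∂y = -4*y
Assembling: d(omega) = (-4*y) dx ∧ dy.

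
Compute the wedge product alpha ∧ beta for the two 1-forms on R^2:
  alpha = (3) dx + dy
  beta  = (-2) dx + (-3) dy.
alpha ∧ beta = (-7) dx ∧ dy

Distribute the wedge, using dx_i ∧ dx_j = -dx_j ∧ dx_i and dx_i ∧ dx_i = 0. For each pair (i, j) with i < j, the coefficient of dx_i ∧ dx_j in alpha ∧ beta is (alpha_i * beta_j - alpha_j * beta_i). Collecting: alpha ∧ beta = (-7) dx ∧ dy.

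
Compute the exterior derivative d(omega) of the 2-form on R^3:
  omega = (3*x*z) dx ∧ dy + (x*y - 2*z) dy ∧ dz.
d(omega) = (3*x + y) dx ∧ dy ∧ dz

For a 2-form omega = sum_{i<j} g_{ij} dx_i ∧ dx_j, the exterior derivative is
  d(omega) = sum_{i<j} d(g_{ij}) ∧ dx_i ∧ dx_j = sum_{i<j, k} (∂g_{ij}/∂x_k) dx_k ∧ dx_i ∧ dx_j.
Expand each term, using dx_k ∧ dx_i ∧ dx_j = sgn(permutation) dx_{(a)} ∧ dx_{(b)} ∧ dx_{(c)} with (a < b < c) sorted:
  d(3*x*z) includes (∂/∂z)(3*x*z) dz = (3*x) dz, which multiplied by dx ∧ dy gives (3*x) dx ∧ dy ∧ dz
  d(x*y - 2*z) includes (∂/∂x)(x*y - 2*z) dx = (y) dx, which multiplied by dy ∧ dz gives (y) dx ∧ dy ∧ dz
Collecting like 3-forms: d(omega) = (3*x + y) dx ∧ dy ∧ dz.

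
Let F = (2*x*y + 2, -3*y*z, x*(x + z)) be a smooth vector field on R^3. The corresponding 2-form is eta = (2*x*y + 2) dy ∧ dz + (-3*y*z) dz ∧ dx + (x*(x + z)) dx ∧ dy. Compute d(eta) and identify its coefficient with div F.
d(eta) = (x + 2*y - 3*z) dx ∧ dy ∧ dz; div F = x + 2*y - 3*z

For a 2-form in R^3 of the form above, applying d gives a 3-form with coefficient ∂P/∂x + ∂Q/∂y + ∂R/∂z:
  ∂P/∂x = 2*y
  ∂Q/∂y = -3*z
  ∂R/∂z = x
Sum = x + 2*y - 3*z, which is exactly div F.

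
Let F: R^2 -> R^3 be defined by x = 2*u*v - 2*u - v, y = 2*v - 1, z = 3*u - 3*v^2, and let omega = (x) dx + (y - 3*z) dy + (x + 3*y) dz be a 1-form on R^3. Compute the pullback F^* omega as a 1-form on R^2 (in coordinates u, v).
F^* omega = (4*u*v^2 - 2*u*v - 2*u - 2*v^2 + 17*v - 9) du + (4*u^2*v - 4*u^2 - 12*u*v^2 + 8*u*v - 16*u - 12*v^2 + 23*v - 2) dv

Using F^*(f dg) = (f ∘ F) d(g ∘ F), substitute each coordinate x_i by F_i(u, v) in f_i, and replace dx_i by d F_i = (∂F_i/∂u) du + (∂F_i/∂v) dv.
  For the x component: f_1(F) = 2*u*v - 2*u - v; d F_1 = (2*v - 2) du + (2*u - 1) dv
  For the y component: f_2(F) = -9*u + 9*v^2 + 2*v - 1; d F_2 = (0) du + (2) dv
  For the z component: f_3(F) = 2*u*v - 2*u + 5*v - 3; d F_3 = (3) du + (-6*v) dv
Combining and collecting du, dv coefficients:
  coeff of du: 4*u*v^2 - 2*u*v - 2*u - 2*v^2 + 17*v - 9
  coeff of dv: 4*u^2*v - 4*u^2 - 12*u*v^2 + 8*u*v - 16*u - 12*v^2 + 23*v - 2
F^* omega = (4*u*v^2 - 2*u*v - 2*u - 2*v^2 + 17*v - 9) du + (4*u^2*v - 4*u^2 - 12*u*v^2 + 8*u*v - 16*u - 12*v^2 + 23*v - 2) dv.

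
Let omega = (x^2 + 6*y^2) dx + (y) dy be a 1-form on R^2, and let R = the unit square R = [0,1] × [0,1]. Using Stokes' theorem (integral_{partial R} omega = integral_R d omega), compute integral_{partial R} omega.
integral_(partial R) omega = -6

Stokes: integral_partial_R omega = integral_R d omega with d omega = (∂Q/∂x - ∂P/∂y) dx ∧ dy.
  ∂Q/∂x = 0
  ∂P/∂y = 12*y
  integrand = ∂Q/∂x - ∂P/∂y = -12*y.
Integrating over R: integral_0^1 integral_0^1 (-12*y) dx dy = -6.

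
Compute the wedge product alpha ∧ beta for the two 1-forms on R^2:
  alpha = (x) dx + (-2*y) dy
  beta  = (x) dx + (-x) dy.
alpha ∧ beta = (x*(-x + 2*y)) dx ∧ dy

Distribute the wedge, using dx_i ∧ dx_j = -dx_j ∧ dx_i and dx_i ∧ dx_i = 0. For each pair (i, j) with i < j, the coefficient of dx_i ∧ dx_j in alpha ∧ beta is (alpha_i * beta_j - alpha_j * beta_i). Collecting: alpha ∧ beta = (x*(-x + 2*y)) dx ∧ dy.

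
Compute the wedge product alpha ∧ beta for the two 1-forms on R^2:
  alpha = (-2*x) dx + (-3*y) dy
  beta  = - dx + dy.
alpha ∧ beta = (-2*x - 3*y) dx ∧ dy

Distribute the wedge, using dx_i ∧ dx_j = -dx_j ∧ dx_i and dx_i ∧ dx_i = 0. For each pair (i, j) with i < j, the coefficient of dx_i ∧ dx_j in alpha ∧ beta is (alpha_i * beta_j - alpha_j * beta_i). Collecting: alpha ∧ beta = (-2*x - 3*y) dx ∧ dy.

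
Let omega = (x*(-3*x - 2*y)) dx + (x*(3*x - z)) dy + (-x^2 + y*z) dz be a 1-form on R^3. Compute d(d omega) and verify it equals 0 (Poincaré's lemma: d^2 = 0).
d(d omega) = 0

Step 1: d omega = sum_{i<j} (∂f_j/∂x_i - ∂f_i/∂x_j) dx_i ∧ dx_j:
  coeff of dx ∧ dy: 8*x - z
  coeff of dx ∧ dz: -2*x
  coeff of dy ∧ dz: x + z
Step 2: Apply d again to each 2-form coefficient. The only possible 3-form in R^3 is dx ∧ dy ∧ dz, with coefficient
  ∂(coeff of dy∧dz)/∂x - ∂(coeff of dx∧dz)/∂y + ∂(coeff of dx∧dy)/∂z
  = ∂/∂x (x + z) - ∂/∂y (-2*x) + ∂/∂z (8*x - z).
Each of these terms simplifies to sums of mixed partials that cancel in pairs. The result is 0 (by equality of mixed partials for smooth functions — Schwarz / Clairaut).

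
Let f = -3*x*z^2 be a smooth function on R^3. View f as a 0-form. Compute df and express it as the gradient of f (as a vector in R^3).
df = (-3*z^2) dx + (0) dy + (-6*x*z) dz; grad f = (-3*z^2, 0, -6*x*z)

For a 0-form f, d f = (∂f/∂x) dx + (∂f/∂y) dy + (∂f/∂z) dz. The components of the vector representation are exactly the entries of grad f in Cartesian coordinates:
  ∂f/∂x = -3*z^2
  ∂f/∂y = 0
  ∂f/∂z = -6*x*z.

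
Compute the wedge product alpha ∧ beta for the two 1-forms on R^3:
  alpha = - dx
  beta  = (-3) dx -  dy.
alpha ∧ beta = (1) dx ∧ dy

Distribute the wedge, using dx_i ∧ dx_j = -dx_j ∧ dx_i and dx_i ∧ dx_i = 0. For each pair (i, j) with i < j, the coefficient of dx_i ∧ dx_j in alpha ∧ beta is (alpha_i * beta_j - alpha_j * beta_i). Collecting: alpha ∧ beta = (1) dx ∧ dy.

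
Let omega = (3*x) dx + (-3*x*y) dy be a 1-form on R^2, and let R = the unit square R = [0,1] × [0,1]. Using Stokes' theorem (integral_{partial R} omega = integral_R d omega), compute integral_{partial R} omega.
integral_(partial R) omega = -3/2

Stokes: integral_partial_R omega = integral_R d omega with d omega = (∂Q/∂x - ∂P/∂y) dx ∧ dy.
  ∂Q/∂x = -3*y
  ∂P/∂y = 0
  integrand = ∂Q/∂x - ∂P/∂y = -3*y.
Integrating over R: integral_0^1 integral_0^1 (-3*y) dx dy = -3/2.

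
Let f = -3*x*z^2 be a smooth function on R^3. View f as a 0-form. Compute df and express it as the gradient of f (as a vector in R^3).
df = (-3*z^2) dx + (0) dy + (-6*x*z) dz; grad f = (-3*z^2, 0, -6*x*z)

For a 0-form f, d f = (∂f/∂x) dx + (∂f/∂y) dy + (∂f/∂z) dz. The components of the vector representation are exactly the entries of grad f in Cartesian coordinates:
  ∂f/∂x = -3*z^2
  ∂f/∂y = 0
  ∂f/∂z = -6*x*z.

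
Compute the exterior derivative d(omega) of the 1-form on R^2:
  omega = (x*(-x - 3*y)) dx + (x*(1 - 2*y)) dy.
d(omega) = (3*x - 2*y + 1) dx ∧ dy

For a 1-form omega = sum_i f_i dx_i, the exterior derivative is
  d(omega) = sum_{i < j} (∂f_j/∂x_i - ∂f_i/∂x_j) dx_i ∧ dx_j.
  coefficient of dx ∧ dy: ∂f_2/∂x - ∂f_1/∂y = ∂(x*(1 - 2*y))/∂x - ∂(x*(-x - 3*y))/∂y = 3*x - 2*y + 1
Assembling: d(omega) = (3*x - 2*y + 1) dx ∧ dy.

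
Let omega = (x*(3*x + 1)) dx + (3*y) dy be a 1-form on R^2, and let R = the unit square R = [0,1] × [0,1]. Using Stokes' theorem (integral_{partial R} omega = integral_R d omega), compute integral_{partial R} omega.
integral_(partial R) omega = 0

Stokes: integral_partial_R omega = integral_R d omega with d omega = (∂Q/∂x - ∂P/∂y) dx ∧ dy.
  ∂Q/∂x = 0
  ∂P/∂y = 0
  integrand = ∂Q/∂x - ∂P/∂y = 0.
Integrating over R: integral_0^1 integral_0^1 (0) dx dy = 0.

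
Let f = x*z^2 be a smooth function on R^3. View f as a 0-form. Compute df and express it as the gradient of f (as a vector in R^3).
df = (z^2) dx + (0) dy + (2*x*z) dz; grad f = (z^2, 0, 2*x*z)

For a 0-form f, d f = (∂f/∂x) dx + (∂f/∂y) dy + (∂f/∂z) dz. The components of the vector representation are exactly the entries of grad f in Cartesian coordinates:
  ∂f/∂x = z^2
  ∂f/∂y = 0
  ∂f/∂z = 2*x*z.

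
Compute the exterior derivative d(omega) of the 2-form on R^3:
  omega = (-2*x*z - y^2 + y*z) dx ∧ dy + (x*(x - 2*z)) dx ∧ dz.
d(omega) = (-2*x + y) dx ∧ dy ∧ dz

For a 2-form omega = sum_{i<j} g_{ij} dx_i ∧ dx_j, the exterior derivative is
  d(omega) = sum_{i<j} d(g_{ij}) ∧ dx_i ∧ dx_j = sum_{i<j, k} (∂g_{ij}/∂x_k) dx_k ∧ dx_i ∧ dx_j.
Expand each term, using dx_k ∧ dx_i ∧ dx_j = sgn(permutation) dx_{(a)} ∧ dx_{(b)} ∧ dx_{(c)} with (a < b < c) sorted:
  d(-2*x*z - y^2 + y*z) includes (∂/∂z)(-2*x*z - y^2 + y*z) dz = (-2*x + y) dz, which multiplied by dx ∧ dy gives (-2*x + y) dx ∧ dy ∧ dz
Collecting like 3-forms: d(omega) = (-2*x + y) dx ∧ dy ∧ dz.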